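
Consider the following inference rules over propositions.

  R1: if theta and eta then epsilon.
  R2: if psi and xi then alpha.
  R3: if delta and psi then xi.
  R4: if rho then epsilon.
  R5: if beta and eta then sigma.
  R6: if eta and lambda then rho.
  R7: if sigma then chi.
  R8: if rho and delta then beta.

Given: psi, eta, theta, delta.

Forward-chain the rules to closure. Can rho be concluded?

No

rho would need eta and lambda (R6), but lambda is never established.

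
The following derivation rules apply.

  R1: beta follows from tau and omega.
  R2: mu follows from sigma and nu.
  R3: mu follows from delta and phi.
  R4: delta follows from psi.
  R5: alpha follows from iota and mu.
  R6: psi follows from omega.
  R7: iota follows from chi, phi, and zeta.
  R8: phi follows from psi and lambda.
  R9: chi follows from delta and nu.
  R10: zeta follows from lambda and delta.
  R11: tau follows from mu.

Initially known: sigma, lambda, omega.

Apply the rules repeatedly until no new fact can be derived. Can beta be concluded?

Yes

omega holds, so psi follows (R6).
From psi and lambda, R8 gives phi.
From psi, R4 gives delta.
delta and phi hold, so mu follows (R3).
mu holds, so tau follows (R11).
From tau and omega, R1 gives beta.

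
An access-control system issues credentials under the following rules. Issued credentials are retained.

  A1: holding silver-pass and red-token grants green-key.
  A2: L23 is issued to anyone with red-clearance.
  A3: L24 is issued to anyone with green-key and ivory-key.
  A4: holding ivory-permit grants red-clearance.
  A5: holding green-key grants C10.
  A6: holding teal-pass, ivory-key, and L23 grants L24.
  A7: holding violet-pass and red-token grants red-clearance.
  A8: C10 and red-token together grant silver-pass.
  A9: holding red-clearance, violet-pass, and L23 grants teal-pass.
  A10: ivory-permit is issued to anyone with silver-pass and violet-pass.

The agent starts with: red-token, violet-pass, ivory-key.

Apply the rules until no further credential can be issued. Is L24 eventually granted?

Yes

Holding violet-pass and red-token grants red-clearance (A7).
Holding red-clearance grants L23 (A2).
Holding red-clearance, violet-pass, and L23 grants teal-pass (A9).
Holding teal-pass, ivory-key, and L23 grants L24 (A6).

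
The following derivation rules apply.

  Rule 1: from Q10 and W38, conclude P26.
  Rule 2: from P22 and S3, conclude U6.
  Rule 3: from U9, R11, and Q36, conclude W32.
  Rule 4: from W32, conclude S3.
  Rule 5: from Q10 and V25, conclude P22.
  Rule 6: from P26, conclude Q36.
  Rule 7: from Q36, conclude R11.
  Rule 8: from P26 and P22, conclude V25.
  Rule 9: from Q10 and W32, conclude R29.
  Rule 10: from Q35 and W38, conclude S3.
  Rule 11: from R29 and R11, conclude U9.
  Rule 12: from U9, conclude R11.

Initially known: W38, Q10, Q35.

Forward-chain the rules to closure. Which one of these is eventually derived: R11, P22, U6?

R11

Q10 and W38 hold, so P26 follows (Rule 1).
From P26, Rule 6 gives Q36.
Q36 holds, so R11 follows (Rule 7).
U6 would need P22 and S3 (Rule 2), but P22 is never established. P22 would need Q10 and V25 (Rule 5), but V25 is never established.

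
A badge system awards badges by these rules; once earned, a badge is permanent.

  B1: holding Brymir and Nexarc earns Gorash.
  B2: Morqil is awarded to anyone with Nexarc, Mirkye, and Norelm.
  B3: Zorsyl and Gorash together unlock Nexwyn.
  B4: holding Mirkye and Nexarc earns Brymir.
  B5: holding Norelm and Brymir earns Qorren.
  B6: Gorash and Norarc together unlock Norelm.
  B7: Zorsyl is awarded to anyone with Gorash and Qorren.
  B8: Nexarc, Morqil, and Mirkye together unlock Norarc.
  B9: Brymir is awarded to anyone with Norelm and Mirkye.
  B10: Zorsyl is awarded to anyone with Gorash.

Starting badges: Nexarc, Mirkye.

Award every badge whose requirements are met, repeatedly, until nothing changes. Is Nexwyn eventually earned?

Yes

With Mirkye and Nexarc, Brymir is earned (B4).
With Brymir and Nexarc, Gorash is earned (B1).
With Gorash, Zorsyl is earned (B10).
With Zorsyl and Gorash, Nexwyn is earned (B3).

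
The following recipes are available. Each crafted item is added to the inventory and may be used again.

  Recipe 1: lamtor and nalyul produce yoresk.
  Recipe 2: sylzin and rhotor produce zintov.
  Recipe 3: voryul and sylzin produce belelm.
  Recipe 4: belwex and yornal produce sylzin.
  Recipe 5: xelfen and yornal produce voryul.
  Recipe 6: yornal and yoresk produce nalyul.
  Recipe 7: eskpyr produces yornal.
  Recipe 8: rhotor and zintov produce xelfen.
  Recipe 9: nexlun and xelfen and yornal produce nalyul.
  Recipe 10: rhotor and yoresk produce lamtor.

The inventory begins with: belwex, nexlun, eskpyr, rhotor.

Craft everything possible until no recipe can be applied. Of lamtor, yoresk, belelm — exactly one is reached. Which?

belelm

eskpyr → yornal (Recipe 7).
Using Recipe 4, belwex and yornal make sylzin.
sylzin and rhotor → zintov (Recipe 2).
Using Recipe 8, rhotor and zintov make xelfen.
xelfen and yornal → voryul (Recipe 5).
Using Recipe 3, voryul and sylzin make belelm.
yoresk would need lamtor and nalyul (Recipe 1), but lamtor is never obtained. lamtor would need rhotor and yoresk (Recipe 10), but yoresk is never obtained.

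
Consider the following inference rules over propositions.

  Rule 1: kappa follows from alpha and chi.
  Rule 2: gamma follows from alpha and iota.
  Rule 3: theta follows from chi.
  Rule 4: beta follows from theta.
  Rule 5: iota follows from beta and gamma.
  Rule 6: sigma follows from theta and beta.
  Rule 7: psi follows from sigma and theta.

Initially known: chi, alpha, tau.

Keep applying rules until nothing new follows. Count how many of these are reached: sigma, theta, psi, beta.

From chi, Rule 3 gives theta.
theta holds, so beta follows (Rule 4).
From theta and beta, Rule 6 gives sigma.
sigma and theta hold, so psi follows (Rule 7).
sigma: reached.
theta: reached.
psi: reached.
beta: reached.
All 4 are reached.

4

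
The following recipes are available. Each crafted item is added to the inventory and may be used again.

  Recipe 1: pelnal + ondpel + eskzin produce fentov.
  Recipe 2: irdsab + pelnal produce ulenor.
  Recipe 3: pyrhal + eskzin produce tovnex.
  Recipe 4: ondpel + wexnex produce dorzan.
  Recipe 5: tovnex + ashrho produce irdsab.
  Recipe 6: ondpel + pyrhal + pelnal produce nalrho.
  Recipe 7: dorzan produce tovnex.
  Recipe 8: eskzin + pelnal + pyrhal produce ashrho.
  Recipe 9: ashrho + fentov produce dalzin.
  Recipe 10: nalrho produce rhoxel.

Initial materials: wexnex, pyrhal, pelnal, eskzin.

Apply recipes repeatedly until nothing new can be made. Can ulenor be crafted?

Yes

Using Recipe 3, pyrhal and eskzin make tovnex.
eskzin + pelnal + pyrhal → ashrho (Recipe 8).
Using Recipe 5, tovnex and ashrho make irdsab.
Using Recipe 2, irdsab and pelnal make ulenor.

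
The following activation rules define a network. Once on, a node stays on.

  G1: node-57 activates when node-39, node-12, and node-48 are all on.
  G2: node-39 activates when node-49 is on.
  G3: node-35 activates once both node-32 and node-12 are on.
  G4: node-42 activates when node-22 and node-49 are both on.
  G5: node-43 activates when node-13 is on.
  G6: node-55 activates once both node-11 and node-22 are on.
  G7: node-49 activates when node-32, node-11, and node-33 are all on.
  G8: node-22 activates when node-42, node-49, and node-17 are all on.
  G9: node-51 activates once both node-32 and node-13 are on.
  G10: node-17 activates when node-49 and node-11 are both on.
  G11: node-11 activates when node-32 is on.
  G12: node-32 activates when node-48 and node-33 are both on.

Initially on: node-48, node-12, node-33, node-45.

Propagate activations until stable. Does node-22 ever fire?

node-22 would need node-42, node-49, and node-17 (G8), but node-42 never turns on.

No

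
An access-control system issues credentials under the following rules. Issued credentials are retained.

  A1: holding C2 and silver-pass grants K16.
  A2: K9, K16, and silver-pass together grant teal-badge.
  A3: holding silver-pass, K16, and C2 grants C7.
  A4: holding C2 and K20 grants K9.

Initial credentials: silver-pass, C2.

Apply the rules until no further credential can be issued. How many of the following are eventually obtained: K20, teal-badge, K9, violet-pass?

0

No rule produces K20, and it is not given.
teal-badge would need K9, K16, and silver-pass (A2), but K9 is never granted.
K9 would need C2 and K20 (A4), but K20 is never granted.
No rule produces violet-pass, and it is not given.
None of the 4 are reached.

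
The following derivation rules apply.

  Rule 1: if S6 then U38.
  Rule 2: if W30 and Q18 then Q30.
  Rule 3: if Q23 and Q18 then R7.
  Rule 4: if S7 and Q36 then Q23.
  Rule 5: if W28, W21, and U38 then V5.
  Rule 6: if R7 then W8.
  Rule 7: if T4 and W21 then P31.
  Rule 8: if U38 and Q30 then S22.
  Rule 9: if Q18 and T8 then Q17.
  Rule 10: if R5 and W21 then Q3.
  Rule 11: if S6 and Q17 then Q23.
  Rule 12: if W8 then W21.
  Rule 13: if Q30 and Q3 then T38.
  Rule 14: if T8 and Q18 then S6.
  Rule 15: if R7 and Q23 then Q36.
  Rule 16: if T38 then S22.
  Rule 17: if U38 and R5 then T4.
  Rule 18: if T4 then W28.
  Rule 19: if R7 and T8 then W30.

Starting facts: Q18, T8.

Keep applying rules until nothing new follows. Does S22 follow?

T8 and Q18 hold, so S6 follows (Rule 14).
Q18 and T8 hold, so Q17 follows (Rule 9).
S6 holds, so U38 follows (Rule 1).
From S6 and Q17, Rule 11 gives Q23.
Q23 and Q18 hold, so R7 follows (Rule 3).
From R7 and T8, Rule 19 gives W30.
W30 and Q18 hold, so Q30 follows (Rule 2).
U38 and Q30 hold, so S22 follows (Rule 8).

Yes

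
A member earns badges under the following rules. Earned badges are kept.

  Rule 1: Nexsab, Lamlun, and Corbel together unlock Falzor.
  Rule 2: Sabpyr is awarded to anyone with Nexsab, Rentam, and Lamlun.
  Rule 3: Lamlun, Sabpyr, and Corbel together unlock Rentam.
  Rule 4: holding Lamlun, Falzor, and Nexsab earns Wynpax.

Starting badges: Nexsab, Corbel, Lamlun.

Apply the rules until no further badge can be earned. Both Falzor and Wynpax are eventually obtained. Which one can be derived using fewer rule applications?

Falzor: With Nexsab, Lamlun, and Corbel, Falzor is earned (Rule 1). [1 rule application]
Wynpax: With Nexsab, Lamlun, and Corbel, Falzor is earned (Rule 1). With Lamlun, Falzor, and Nexsab, Wynpax is earned (Rule 4). [2 rule applications]
Falzor needs fewer.

Falzor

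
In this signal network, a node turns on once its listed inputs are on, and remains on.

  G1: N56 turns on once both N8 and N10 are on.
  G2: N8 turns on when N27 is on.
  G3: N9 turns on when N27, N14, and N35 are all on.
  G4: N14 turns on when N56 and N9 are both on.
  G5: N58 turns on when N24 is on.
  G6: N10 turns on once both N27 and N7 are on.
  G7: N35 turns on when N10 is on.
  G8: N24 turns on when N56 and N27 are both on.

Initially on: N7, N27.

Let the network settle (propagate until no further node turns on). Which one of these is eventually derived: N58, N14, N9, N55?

N58

G6: N27 and N7 on → N10 on.
G2: N27 on → N8 on.
G1: N8 and N10 on → N56 on.
N56 and N27 are on, so N24 turns on (G8).
G5: N24 on → N58 on.
N9 would need N27, N14, and N35 (G3), but N14 never turns on. N14 would need N56 and N9 (G4), but N9 never turns on. No rule produces N55, and it is not given.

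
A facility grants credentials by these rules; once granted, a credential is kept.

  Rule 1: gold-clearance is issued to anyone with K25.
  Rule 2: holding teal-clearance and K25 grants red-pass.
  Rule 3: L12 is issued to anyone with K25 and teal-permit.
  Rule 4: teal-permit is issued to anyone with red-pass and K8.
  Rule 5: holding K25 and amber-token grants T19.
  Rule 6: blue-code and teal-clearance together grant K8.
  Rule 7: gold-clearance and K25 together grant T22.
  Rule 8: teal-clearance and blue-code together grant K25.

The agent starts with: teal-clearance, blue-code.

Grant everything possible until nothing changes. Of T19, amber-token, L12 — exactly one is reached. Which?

Holding blue-code and teal-clearance grants K8 (Rule 6).
Holding teal-clearance and blue-code grants K25 (Rule 8).
Holding teal-clearance and K25 grants red-pass (Rule 2).
Holding red-pass and K8 grants teal-permit (Rule 4).
Holding K25 and teal-permit grants L12 (Rule 3).
No rule produces amber-token, and it is not given. T19 would need K25 and amber-token (Rule 5), but amber-token is never granted.

L12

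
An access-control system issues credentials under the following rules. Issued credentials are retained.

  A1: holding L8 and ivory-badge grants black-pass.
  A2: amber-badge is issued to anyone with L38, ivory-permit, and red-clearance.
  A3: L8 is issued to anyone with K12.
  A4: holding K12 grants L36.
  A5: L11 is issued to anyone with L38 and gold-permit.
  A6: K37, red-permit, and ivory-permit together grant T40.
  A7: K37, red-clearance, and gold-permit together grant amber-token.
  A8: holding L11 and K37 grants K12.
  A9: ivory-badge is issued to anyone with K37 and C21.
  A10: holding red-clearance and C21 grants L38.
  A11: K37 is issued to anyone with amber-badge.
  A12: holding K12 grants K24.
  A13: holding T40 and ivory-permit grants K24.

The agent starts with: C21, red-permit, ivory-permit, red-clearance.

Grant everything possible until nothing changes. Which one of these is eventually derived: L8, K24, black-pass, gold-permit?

Holding red-clearance and C21 grants L38 (A10).
Holding L38, ivory-permit, and red-clearance grants amber-badge (A2).
Holding amber-badge grants K37 (A11).
Holding K37, red-permit, and ivory-permit grants T40 (A6).
Holding T40 and ivory-permit grants K24 (A13).
No rule produces gold-permit, and it is not given. black-pass would need L8 and ivory-badge (A1), but L8 is never granted. L8 would need K12 (A3), but K12 is never granted.

K24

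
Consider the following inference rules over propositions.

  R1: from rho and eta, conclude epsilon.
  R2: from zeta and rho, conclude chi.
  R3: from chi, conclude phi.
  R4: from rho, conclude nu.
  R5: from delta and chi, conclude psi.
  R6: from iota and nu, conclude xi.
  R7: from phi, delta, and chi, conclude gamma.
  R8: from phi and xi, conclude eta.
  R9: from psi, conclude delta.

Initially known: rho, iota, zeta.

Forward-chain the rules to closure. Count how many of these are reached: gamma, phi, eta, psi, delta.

2

From zeta and rho, R2 gives chi.
From rho, R4 gives nu.
From iota and nu, R6 gives xi.
chi holds, so phi follows (R3).
From phi and xi, R8 gives eta.
gamma would need phi, delta, and chi (R7), but delta is never established.
phi: reached.
eta: reached.
psi would need delta and chi (R5), but delta is never established.
delta would need psi (R9), but psi is never established.
Reached: phi and eta — 2 of the 5.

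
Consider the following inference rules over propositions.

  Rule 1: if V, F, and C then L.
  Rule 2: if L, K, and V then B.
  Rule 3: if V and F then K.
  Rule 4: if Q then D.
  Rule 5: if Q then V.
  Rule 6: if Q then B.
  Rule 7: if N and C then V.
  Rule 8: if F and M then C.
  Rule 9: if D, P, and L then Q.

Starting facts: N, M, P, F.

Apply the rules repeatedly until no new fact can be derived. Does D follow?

D would need Q (Rule 4), but Q is never established.

No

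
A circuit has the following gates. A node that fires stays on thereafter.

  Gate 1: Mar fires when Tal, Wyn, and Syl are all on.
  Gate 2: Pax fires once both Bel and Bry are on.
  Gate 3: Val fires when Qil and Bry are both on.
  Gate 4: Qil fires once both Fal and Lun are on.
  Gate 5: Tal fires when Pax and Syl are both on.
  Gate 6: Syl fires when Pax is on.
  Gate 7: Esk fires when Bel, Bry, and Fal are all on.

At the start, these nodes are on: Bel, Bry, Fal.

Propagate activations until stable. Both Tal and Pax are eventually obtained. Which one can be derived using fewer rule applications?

Pax

Pax: Gate 2: Bel and Bry on → Pax on. [1 rule application]
Tal: Gate 2: Bel and Bry on → Pax on. Pax is on, so Syl fires (Gate 6). Pax and Syl are on, so Tal fires (Gate 5). [3 rule applications]
Pax needs fewer.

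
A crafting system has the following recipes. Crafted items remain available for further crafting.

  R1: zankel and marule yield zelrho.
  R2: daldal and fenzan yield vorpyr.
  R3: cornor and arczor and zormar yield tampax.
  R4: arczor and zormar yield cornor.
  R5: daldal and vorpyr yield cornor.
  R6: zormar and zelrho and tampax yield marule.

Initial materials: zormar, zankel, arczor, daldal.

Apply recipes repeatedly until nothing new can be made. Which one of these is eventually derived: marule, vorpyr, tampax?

tampax

Using R4, arczor and zormar make cornor.
Using R3, cornor, arczor, and zormar make tampax.
marule would need zormar, zelrho, and tampax (R6), but zelrho is never obtained. vorpyr would need daldal and fenzan (R2), but fenzan is never obtained.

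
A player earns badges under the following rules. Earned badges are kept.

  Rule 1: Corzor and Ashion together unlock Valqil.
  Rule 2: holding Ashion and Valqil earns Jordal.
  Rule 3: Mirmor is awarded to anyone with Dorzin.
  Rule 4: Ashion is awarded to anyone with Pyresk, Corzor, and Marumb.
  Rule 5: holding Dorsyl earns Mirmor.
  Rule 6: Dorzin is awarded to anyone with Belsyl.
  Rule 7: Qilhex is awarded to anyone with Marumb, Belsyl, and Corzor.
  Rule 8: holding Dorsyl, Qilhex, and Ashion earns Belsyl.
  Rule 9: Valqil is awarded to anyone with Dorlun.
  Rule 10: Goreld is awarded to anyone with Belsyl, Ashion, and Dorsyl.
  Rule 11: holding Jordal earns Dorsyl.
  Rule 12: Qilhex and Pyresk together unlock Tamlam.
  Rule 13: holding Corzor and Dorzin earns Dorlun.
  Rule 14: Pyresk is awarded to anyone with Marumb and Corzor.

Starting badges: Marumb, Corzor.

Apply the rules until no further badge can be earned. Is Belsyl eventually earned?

No

Belsyl would need Dorsyl, Qilhex, and Ashion (Rule 8), but Qilhex is never earned.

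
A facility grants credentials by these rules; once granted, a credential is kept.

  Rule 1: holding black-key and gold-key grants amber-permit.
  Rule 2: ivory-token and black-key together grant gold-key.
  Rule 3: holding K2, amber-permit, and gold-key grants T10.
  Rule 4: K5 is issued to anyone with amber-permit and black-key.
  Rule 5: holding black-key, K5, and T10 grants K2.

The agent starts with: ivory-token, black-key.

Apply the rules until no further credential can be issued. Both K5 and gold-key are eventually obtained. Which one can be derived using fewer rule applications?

gold-key

gold-key: Holding ivory-token and black-key grants gold-key (Rule 2). [1 rule application]
K5: Holding ivory-token and black-key grants gold-key (Rule 2). Holding black-key and gold-key grants amber-permit (Rule 1). Holding amber-permit and black-key grants K5 (Rule 4). [3 rule applications]
gold-key needs fewer.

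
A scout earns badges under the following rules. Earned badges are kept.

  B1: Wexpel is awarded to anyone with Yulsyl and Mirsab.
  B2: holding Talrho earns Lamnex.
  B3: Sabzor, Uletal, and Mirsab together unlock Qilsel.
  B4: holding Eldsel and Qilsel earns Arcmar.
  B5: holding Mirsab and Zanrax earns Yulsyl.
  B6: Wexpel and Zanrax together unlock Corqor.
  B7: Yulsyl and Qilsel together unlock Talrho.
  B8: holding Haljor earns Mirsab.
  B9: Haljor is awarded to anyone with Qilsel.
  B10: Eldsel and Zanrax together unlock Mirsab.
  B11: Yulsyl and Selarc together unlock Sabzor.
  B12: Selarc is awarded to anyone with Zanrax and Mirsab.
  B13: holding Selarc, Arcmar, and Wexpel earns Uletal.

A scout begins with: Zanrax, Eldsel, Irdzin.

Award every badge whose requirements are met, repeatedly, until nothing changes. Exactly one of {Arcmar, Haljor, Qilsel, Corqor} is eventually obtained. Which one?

With Eldsel and Zanrax, Mirsab is earned (B10).
With Mirsab and Zanrax, Yulsyl is earned (B5).
With Yulsyl and Mirsab, Wexpel is earned (B1).
With Wexpel and Zanrax, Corqor is earned (B6).
Arcmar would need Eldsel and Qilsel (B4), but Qilsel is never earned. Haljor would need Qilsel (B9), but Qilsel is never earned. Qilsel would need Sabzor, Uletal, and Mirsab (B3), but Uletal is never earned.

Corqor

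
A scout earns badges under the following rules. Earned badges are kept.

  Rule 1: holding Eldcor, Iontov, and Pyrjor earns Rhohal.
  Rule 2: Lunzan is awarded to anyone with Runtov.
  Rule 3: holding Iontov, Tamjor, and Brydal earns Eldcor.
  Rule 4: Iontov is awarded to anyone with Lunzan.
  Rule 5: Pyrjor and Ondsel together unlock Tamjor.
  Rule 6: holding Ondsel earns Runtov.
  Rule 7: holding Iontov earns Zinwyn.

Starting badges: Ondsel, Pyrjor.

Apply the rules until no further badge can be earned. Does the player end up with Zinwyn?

Yes

With Ondsel, Runtov is earned (Rule 6).
With Runtov, Lunzan is earned (Rule 2).
With Lunzan, Iontov is earned (Rule 4).
With Iontov, Zinwyn is earned (Rule 7).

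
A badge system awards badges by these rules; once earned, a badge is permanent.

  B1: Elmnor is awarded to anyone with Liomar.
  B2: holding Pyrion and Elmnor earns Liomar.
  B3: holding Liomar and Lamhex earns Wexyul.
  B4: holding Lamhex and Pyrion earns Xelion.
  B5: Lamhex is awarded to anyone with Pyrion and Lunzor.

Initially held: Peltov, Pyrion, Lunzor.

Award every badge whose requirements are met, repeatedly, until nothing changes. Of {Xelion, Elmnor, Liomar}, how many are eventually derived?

With Pyrion and Lunzor, Lamhex is earned (B5).
With Lamhex and Pyrion, Xelion is earned (B4).
Xelion: reached.
Elmnor would need Liomar (B1), but Liomar is never earned.
Liomar would need Pyrion and Elmnor (B2), but Elmnor is never earned.
Reached: Xelion — 1 of the 3.

1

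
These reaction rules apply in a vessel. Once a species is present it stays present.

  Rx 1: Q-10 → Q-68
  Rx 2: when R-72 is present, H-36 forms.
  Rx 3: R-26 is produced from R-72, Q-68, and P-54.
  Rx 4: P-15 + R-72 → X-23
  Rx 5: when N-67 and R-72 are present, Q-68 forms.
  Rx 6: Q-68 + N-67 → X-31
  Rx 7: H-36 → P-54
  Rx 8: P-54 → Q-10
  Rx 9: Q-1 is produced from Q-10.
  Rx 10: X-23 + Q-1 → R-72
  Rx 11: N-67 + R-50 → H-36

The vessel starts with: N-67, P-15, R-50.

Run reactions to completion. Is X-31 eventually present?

Yes

N-67 and R-50 present → H-36 forms (Rx 11).
H-36 present → P-54 forms (Rx 7).
P-54 present → Q-10 forms (Rx 8).
Q-10 present → Q-68 forms (Rx 1).
Q-68 and N-67 present → X-31 forms (Rx 6).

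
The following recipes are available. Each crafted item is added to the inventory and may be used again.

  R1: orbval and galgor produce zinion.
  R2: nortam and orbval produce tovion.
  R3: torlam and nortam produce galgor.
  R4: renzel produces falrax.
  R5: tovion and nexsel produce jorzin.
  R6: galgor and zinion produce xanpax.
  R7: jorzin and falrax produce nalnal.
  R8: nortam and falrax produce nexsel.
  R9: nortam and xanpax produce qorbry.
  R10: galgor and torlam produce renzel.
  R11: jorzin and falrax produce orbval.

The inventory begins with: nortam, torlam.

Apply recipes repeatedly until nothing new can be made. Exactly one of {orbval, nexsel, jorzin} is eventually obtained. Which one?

Using R3, torlam and nortam make galgor.
galgor and torlam → renzel (R10).
Using R4, renzel makes falrax.
nortam and falrax → nexsel (R8).
jorzin would need tovion and nexsel (R5), but tovion is never obtained. orbval would need jorzin and falrax (R11), but jorzin is never obtained.

nexsel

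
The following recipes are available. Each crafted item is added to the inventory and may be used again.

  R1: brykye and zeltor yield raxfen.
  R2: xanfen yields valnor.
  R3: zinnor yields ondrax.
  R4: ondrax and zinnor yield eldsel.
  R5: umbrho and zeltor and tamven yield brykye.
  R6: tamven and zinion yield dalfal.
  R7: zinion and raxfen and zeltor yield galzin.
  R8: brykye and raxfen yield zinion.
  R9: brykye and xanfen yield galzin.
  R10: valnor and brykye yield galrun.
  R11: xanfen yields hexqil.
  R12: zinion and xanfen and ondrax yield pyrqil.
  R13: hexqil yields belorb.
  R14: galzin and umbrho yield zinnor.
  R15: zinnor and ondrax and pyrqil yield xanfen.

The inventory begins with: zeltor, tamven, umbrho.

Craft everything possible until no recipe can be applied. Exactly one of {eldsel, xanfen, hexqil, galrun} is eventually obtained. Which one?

umbrho and zeltor and tamven → brykye (R5).
brykye and zeltor → raxfen (R1).
brykye and raxfen → zinion (R8).
zinion and raxfen and zeltor → galzin (R7).
galzin and umbrho → zinnor (R14).
zinnor → ondrax (R3).
Using R4, ondrax and zinnor make eldsel.
galrun would need valnor and brykye (R10), but valnor is never obtained. xanfen would need zinnor, ondrax, and pyrqil (R15), but pyrqil is never obtained. hexqil would need xanfen (R11), but xanfen is never obtained.

eldsel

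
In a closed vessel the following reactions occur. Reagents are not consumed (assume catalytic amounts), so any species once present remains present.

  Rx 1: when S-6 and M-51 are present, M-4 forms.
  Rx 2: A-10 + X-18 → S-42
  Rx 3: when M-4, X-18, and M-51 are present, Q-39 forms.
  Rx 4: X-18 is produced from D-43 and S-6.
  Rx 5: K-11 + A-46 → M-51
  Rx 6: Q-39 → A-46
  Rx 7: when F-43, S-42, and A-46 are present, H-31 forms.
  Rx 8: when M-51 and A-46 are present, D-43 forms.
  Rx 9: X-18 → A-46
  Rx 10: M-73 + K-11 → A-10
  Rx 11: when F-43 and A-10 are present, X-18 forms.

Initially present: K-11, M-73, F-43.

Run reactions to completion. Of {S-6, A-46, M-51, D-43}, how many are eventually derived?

3

M-73 and K-11 present → A-10 forms (Rx 10).
F-43 and A-10 present → X-18 forms (Rx 11).
X-18 present → A-46 forms (Rx 9).
K-11 and A-46 present → M-51 forms (Rx 5).
M-51 and A-46 present → D-43 forms (Rx 8).
No rule produces S-6, and it is not given.
A-46: reached.
M-51: reached.
D-43: reached.
Reached: A-46, M-51, and D-43 — 3 of the 4.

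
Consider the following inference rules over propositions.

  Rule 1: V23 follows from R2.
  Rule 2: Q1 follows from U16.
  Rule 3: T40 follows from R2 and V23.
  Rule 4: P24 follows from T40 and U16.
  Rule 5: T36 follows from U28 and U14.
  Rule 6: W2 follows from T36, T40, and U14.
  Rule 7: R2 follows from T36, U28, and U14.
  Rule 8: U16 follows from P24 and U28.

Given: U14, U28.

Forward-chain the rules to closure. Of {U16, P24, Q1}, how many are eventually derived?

0

U16 would need P24 and U28 (Rule 8), but P24 is never established.
P24 would need T40 and U16 (Rule 4), but U16 is never established.
Q1 would need U16 (Rule 2), but U16 is never established.
None of the 3 are reached.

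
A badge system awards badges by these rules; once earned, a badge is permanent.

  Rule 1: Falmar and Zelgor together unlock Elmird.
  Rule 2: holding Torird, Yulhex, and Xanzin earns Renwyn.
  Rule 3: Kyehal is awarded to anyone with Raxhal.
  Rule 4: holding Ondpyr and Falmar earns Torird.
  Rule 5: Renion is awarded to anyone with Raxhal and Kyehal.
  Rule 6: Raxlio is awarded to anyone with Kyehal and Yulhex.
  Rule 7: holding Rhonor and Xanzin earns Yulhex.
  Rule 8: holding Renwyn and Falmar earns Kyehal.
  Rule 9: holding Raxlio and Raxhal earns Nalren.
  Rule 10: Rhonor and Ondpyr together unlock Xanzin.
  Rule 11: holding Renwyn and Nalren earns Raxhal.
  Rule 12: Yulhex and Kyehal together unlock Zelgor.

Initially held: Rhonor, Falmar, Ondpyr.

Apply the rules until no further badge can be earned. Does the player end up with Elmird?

With Rhonor and Ondpyr, Xanzin is earned (Rule 10).
With Ondpyr and Falmar, Torird is earned (Rule 4).
With Rhonor and Xanzin, Yulhex is earned (Rule 7).
With Torird, Yulhex, and Xanzin, Renwyn is earned (Rule 2).
With Renwyn and Falmar, Kyehal is earned (Rule 8).
With Yulhex and Kyehal, Zelgor is earned (Rule 12).
With Falmar and Zelgor, Elmird is earned (Rule 1).

Yes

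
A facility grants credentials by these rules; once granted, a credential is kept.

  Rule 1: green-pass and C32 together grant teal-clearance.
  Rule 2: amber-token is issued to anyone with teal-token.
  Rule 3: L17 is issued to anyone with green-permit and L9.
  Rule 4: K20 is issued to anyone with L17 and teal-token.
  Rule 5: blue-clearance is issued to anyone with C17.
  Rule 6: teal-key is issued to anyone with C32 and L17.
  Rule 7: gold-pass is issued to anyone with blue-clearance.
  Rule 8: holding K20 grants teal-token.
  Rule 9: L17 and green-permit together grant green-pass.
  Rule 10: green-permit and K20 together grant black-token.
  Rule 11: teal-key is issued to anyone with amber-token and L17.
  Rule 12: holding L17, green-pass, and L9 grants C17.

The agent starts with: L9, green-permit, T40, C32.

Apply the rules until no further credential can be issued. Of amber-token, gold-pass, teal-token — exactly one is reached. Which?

Holding green-permit and L9 grants L17 (Rule 3).
Holding L17 and green-permit grants green-pass (Rule 9).
Holding L17, green-pass, and L9 grants C17 (Rule 12).
Holding C17 grants blue-clearance (Rule 5).
Holding blue-clearance grants gold-pass (Rule 7).
teal-token would need K20 (Rule 8), but K20 is never granted. amber-token would need teal-token (Rule 2), but teal-token is never granted.

gold-pass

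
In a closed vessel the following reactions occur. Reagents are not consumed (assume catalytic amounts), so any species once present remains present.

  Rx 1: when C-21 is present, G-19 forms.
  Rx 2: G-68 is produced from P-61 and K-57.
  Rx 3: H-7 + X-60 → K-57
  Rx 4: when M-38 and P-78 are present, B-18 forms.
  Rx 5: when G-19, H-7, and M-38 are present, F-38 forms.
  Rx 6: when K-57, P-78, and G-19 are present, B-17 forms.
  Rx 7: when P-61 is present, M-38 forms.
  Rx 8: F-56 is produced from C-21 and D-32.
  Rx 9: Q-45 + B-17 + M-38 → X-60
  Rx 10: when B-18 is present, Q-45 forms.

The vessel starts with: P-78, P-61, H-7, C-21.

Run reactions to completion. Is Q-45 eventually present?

Yes

P-61 present → M-38 forms (Rx 7).
M-38 and P-78 present → B-18 forms (Rx 4).
B-18 present → Q-45 forms (Rx 10).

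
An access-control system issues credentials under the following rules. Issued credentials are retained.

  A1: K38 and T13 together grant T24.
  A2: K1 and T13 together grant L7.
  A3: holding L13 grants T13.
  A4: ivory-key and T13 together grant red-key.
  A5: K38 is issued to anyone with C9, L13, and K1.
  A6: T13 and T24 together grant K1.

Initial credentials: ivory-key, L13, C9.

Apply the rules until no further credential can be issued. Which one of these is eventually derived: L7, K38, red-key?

Holding L13 grants T13 (A3).
Holding ivory-key and T13 grants red-key (A4).
L7 would need K1 and T13 (A2), but K1 is never granted. K38 would need C9, L13, and K1 (A5), but K1 is never granted.

red-key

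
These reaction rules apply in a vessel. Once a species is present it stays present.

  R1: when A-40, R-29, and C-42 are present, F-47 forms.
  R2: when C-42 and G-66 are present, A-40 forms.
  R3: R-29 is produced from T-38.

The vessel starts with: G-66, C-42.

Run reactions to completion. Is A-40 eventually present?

C-42 and G-66 present → A-40 forms (R2).

Yes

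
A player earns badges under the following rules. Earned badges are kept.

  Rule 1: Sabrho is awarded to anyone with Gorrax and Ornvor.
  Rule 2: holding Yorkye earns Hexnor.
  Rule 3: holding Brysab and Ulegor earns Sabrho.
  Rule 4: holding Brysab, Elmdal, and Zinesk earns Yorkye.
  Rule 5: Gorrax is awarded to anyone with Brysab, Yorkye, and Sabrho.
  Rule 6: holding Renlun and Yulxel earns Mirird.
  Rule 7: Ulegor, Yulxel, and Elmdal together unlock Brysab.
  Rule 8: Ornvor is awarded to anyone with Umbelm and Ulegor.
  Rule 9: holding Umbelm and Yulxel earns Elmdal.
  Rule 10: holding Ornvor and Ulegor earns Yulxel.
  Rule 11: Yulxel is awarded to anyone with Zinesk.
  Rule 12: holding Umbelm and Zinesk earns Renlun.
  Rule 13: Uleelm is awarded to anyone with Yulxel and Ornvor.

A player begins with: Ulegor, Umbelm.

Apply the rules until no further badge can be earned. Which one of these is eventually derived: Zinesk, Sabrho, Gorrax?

Sabrho

With Umbelm and Ulegor, Ornvor is earned (Rule 8).
With Ornvor and Ulegor, Yulxel is earned (Rule 10).
With Umbelm and Yulxel, Elmdal is earned (Rule 9).
With Ulegor, Yulxel, and Elmdal, Brysab is earned (Rule 7).
With Brysab and Ulegor, Sabrho is earned (Rule 3).
Gorrax would need Brysab, Yorkye, and Sabrho (Rule 5), but Yorkye is never earned. No rule produces Zinesk, and it is not given.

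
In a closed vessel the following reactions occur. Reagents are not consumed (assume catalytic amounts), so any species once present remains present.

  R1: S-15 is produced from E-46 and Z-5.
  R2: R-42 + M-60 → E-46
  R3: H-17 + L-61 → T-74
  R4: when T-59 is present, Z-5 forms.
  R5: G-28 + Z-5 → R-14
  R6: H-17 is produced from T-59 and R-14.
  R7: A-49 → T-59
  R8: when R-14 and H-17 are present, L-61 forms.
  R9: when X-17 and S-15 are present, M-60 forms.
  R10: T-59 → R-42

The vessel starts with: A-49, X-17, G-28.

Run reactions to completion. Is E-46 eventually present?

E-46 would need R-42 and M-60 (R2), but M-60 never forms.

No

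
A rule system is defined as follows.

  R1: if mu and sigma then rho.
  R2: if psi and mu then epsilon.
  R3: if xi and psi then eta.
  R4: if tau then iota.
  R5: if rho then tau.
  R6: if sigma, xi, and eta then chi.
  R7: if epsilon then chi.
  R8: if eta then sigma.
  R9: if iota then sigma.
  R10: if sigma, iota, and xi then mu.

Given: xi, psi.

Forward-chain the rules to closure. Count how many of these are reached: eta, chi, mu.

2

From xi and psi, R3 gives eta.
eta holds, so sigma follows (R8).
sigma, xi, and eta hold, so chi follows (R6).
eta: reached.
chi: reached.
mu would need sigma, iota, and xi (R10), but iota is never established.
Reached: eta and chi — 2 of the 3.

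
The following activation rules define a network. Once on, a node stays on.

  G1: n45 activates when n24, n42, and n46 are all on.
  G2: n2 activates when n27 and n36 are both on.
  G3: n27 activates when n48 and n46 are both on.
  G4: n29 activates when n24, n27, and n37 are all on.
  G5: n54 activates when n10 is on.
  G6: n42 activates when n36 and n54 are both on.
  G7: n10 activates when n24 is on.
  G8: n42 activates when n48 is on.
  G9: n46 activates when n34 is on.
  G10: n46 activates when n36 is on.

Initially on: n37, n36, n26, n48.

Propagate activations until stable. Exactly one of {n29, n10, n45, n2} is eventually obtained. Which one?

G10: n36 on → n46 on.
n48 and n46 are on, so n27 activates (G3).
n27 and n36 are on, so n2 activates (G2).
n29 would need n24, n27, and n37 (G4), but n24 never turns on. n10 would need n24 (G7), but n24 never turns on. n45 would need n24, n42, and n46 (G1), but n24 never turns on.

n2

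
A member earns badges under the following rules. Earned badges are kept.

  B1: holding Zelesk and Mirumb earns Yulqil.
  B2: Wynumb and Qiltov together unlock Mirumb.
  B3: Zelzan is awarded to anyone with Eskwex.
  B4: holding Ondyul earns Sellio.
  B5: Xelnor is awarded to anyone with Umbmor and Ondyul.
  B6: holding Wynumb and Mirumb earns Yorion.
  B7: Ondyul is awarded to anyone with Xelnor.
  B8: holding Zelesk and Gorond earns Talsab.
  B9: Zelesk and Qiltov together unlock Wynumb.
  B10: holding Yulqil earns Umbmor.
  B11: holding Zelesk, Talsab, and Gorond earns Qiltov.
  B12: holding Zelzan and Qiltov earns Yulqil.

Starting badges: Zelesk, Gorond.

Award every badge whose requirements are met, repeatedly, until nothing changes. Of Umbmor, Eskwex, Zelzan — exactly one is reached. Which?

With Zelesk and Gorond, Talsab is earned (B8).
With Zelesk, Talsab, and Gorond, Qiltov is earned (B11).
With Zelesk and Qiltov, Wynumb is earned (B9).
With Wynumb and Qiltov, Mirumb is earned (B2).
With Zelesk and Mirumb, Yulqil is earned (B1).
With Yulqil, Umbmor is earned (B10).
Zelzan would need Eskwex (B3), but Eskwex is never earned. No rule produces Eskwex, and it is not given.

Umbmor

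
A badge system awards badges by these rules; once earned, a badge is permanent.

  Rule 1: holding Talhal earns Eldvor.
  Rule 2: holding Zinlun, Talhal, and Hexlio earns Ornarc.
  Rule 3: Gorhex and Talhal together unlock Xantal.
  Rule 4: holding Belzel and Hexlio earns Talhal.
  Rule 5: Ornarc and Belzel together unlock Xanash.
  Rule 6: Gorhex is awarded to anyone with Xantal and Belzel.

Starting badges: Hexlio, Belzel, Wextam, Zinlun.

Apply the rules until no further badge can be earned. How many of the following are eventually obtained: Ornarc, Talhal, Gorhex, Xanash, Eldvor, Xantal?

With Belzel and Hexlio, Talhal is earned (Rule 4).
With Talhal, Eldvor is earned (Rule 1).
With Zinlun, Talhal, and Hexlio, Ornarc is earned (Rule 2).
With Ornarc and Belzel, Xanash is earned (Rule 5).
Ornarc: reached.
Talhal: reached.
Gorhex would need Xantal and Belzel (Rule 6), but Xantal is never earned.
Xanash: reached.
Eldvor: reached.
Xantal would need Gorhex and Talhal (Rule 3), but Gorhex is never earned.
Reached: Ornarc, Talhal, Xanash, and Eldvor — 4 of the 6.

4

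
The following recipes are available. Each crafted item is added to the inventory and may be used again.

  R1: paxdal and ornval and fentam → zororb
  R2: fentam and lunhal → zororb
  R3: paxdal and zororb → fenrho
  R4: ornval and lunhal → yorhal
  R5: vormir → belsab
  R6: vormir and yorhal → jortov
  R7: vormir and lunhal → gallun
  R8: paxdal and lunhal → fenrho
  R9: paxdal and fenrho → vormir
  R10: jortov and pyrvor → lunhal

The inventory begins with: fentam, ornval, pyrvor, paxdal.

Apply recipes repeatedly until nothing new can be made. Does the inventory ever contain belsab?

paxdal and ornval and fentam → zororb (R1).
Using R3, paxdal and zororb make fenrho.
Using R9, paxdal and fenrho make vormir.
Using R5, vormir makes belsab.

Yes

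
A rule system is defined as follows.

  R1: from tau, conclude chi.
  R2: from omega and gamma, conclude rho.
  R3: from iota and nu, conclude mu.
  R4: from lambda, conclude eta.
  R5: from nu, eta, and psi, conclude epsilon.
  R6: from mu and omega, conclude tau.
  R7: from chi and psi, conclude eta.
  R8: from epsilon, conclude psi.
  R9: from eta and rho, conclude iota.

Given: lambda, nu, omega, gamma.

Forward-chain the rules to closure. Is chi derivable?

lambda holds, so eta follows (R4).
From omega and gamma, R2 gives rho.
eta and rho hold, so iota follows (R9).
From iota and nu, R3 gives mu.
From mu and omega, R6 gives tau.
From tau, R1 gives chi.

Yes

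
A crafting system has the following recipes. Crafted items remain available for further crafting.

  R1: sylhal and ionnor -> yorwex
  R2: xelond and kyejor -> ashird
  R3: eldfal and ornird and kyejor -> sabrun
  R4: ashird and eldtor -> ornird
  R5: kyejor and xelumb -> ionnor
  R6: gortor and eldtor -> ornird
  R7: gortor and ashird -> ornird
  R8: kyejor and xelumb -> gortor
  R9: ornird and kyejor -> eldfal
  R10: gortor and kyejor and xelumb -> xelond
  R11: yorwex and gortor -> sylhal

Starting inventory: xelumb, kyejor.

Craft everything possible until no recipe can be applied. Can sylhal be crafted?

No

sylhal would need yorwex and gortor (R11), but yorwex is never obtained.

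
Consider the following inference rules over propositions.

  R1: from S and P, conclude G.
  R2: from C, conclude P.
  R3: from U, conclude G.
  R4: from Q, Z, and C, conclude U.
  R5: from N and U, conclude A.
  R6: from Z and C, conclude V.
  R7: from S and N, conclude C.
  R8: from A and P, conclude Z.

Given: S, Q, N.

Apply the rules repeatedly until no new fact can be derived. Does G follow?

Yes

From S and N, R7 gives C.
From C, R2 gives P.
S and P hold, so G follows (R1).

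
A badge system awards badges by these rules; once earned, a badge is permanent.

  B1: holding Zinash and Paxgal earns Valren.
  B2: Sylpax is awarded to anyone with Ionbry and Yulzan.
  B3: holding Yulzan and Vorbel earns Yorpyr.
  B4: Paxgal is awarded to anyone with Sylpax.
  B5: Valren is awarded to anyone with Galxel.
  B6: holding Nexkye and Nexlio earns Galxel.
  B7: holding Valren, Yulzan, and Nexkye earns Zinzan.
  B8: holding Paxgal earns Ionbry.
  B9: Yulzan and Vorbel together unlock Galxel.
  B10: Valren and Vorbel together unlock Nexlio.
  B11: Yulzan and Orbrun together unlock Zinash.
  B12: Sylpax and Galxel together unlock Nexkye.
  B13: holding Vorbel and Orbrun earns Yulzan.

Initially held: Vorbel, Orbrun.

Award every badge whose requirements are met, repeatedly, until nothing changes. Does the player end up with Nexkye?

No

Nexkye would need Sylpax and Galxel (B12), but Sylpax is never earned.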